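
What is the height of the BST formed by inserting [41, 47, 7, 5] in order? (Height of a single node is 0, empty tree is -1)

Insertion order: [41, 47, 7, 5]
Tree (level-order array): [41, 7, 47, 5]
Compute height bottom-up (empty subtree = -1):
  height(5) = 1 + max(-1, -1) = 0
  height(7) = 1 + max(0, -1) = 1
  height(47) = 1 + max(-1, -1) = 0
  height(41) = 1 + max(1, 0) = 2
Height = 2


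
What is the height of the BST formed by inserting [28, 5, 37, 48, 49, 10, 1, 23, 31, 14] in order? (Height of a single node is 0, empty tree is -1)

Insertion order: [28, 5, 37, 48, 49, 10, 1, 23, 31, 14]
Tree (level-order array): [28, 5, 37, 1, 10, 31, 48, None, None, None, 23, None, None, None, 49, 14]
Compute height bottom-up (empty subtree = -1):
  height(1) = 1 + max(-1, -1) = 0
  height(14) = 1 + max(-1, -1) = 0
  height(23) = 1 + max(0, -1) = 1
  height(10) = 1 + max(-1, 1) = 2
  height(5) = 1 + max(0, 2) = 3
  height(31) = 1 + max(-1, -1) = 0
  height(49) = 1 + max(-1, -1) = 0
  height(48) = 1 + max(-1, 0) = 1
  height(37) = 1 + max(0, 1) = 2
  height(28) = 1 + max(3, 2) = 4
Height = 4


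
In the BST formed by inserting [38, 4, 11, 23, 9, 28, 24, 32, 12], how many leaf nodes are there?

Tree built from: [38, 4, 11, 23, 9, 28, 24, 32, 12]
Tree (level-order array): [38, 4, None, None, 11, 9, 23, None, None, 12, 28, None, None, 24, 32]
Rule: A leaf has 0 children.
Per-node child counts:
  node 38: 1 child(ren)
  node 4: 1 child(ren)
  node 11: 2 child(ren)
  node 9: 0 child(ren)
  node 23: 2 child(ren)
  node 12: 0 child(ren)
  node 28: 2 child(ren)
  node 24: 0 child(ren)
  node 32: 0 child(ren)
Matching nodes: [9, 12, 24, 32]
Count of leaf nodes: 4


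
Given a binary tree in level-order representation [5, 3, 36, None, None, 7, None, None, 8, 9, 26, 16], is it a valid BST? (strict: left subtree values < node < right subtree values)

Level-order array: [5, 3, 36, None, None, 7, None, None, 8, 9, 26, 16]
Validate using subtree bounds (lo, hi): at each node, require lo < value < hi,
then recurse left with hi=value and right with lo=value.
Preorder trace (stopping at first violation):
  at node 5 with bounds (-inf, +inf): OK
  at node 3 with bounds (-inf, 5): OK
  at node 36 with bounds (5, +inf): OK
  at node 7 with bounds (5, 36): OK
  at node 8 with bounds (7, 36): OK
  at node 9 with bounds (7, 8): VIOLATION
Node 9 violates its bound: not (7 < 9 < 8).
Result: Not a valid BST


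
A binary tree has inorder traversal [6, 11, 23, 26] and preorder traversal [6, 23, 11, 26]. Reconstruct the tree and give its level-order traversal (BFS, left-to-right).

Inorder:  [6, 11, 23, 26]
Preorder: [6, 23, 11, 26]
Algorithm: preorder visits root first, so consume preorder in order;
for each root, split the current inorder slice at that value into
left-subtree inorder and right-subtree inorder, then recurse.
Recursive splits:
  root=6; inorder splits into left=[], right=[11, 23, 26]
  root=23; inorder splits into left=[11], right=[26]
  root=11; inorder splits into left=[], right=[]
  root=26; inorder splits into left=[], right=[]
Reconstructed level-order: [6, 23, 11, 26]


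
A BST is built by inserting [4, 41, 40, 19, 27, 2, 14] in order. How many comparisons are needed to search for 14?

Search path for 14: 4 -> 41 -> 40 -> 19 -> 14
Found: True
Comparisons: 5


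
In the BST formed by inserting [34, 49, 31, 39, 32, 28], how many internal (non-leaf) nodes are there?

Tree built from: [34, 49, 31, 39, 32, 28]
Tree (level-order array): [34, 31, 49, 28, 32, 39]
Rule: An internal node has at least one child.
Per-node child counts:
  node 34: 2 child(ren)
  node 31: 2 child(ren)
  node 28: 0 child(ren)
  node 32: 0 child(ren)
  node 49: 1 child(ren)
  node 39: 0 child(ren)
Matching nodes: [34, 31, 49]
Count of internal (non-leaf) nodes: 3


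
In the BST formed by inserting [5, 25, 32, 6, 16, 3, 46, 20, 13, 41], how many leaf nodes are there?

Tree built from: [5, 25, 32, 6, 16, 3, 46, 20, 13, 41]
Tree (level-order array): [5, 3, 25, None, None, 6, 32, None, 16, None, 46, 13, 20, 41]
Rule: A leaf has 0 children.
Per-node child counts:
  node 5: 2 child(ren)
  node 3: 0 child(ren)
  node 25: 2 child(ren)
  node 6: 1 child(ren)
  node 16: 2 child(ren)
  node 13: 0 child(ren)
  node 20: 0 child(ren)
  node 32: 1 child(ren)
  node 46: 1 child(ren)
  node 41: 0 child(ren)
Matching nodes: [3, 13, 20, 41]
Count of leaf nodes: 4


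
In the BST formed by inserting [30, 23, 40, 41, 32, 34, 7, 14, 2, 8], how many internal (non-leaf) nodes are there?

Tree built from: [30, 23, 40, 41, 32, 34, 7, 14, 2, 8]
Tree (level-order array): [30, 23, 40, 7, None, 32, 41, 2, 14, None, 34, None, None, None, None, 8]
Rule: An internal node has at least one child.
Per-node child counts:
  node 30: 2 child(ren)
  node 23: 1 child(ren)
  node 7: 2 child(ren)
  node 2: 0 child(ren)
  node 14: 1 child(ren)
  node 8: 0 child(ren)
  node 40: 2 child(ren)
  node 32: 1 child(ren)
  node 34: 0 child(ren)
  node 41: 0 child(ren)
Matching nodes: [30, 23, 7, 14, 40, 32]
Count of internal (non-leaf) nodes: 6


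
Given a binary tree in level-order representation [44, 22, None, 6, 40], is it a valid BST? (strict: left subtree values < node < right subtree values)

Level-order array: [44, 22, None, 6, 40]
Validate using subtree bounds (lo, hi): at each node, require lo < value < hi,
then recurse left with hi=value and right with lo=value.
Preorder trace (stopping at first violation):
  at node 44 with bounds (-inf, +inf): OK
  at node 22 with bounds (-inf, 44): OK
  at node 6 with bounds (-inf, 22): OK
  at node 40 with bounds (22, 44): OK
No violation found at any node.
Result: Valid BST


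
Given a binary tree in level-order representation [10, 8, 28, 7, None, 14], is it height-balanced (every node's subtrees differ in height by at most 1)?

Tree (level-order array): [10, 8, 28, 7, None, 14]
Definition: a tree is height-balanced if, at every node, |h(left) - h(right)| <= 1 (empty subtree has height -1).
Bottom-up per-node check:
  node 7: h_left=-1, h_right=-1, diff=0 [OK], height=0
  node 8: h_left=0, h_right=-1, diff=1 [OK], height=1
  node 14: h_left=-1, h_right=-1, diff=0 [OK], height=0
  node 28: h_left=0, h_right=-1, diff=1 [OK], height=1
  node 10: h_left=1, h_right=1, diff=0 [OK], height=2
All nodes satisfy the balance condition.
Result: Balanced


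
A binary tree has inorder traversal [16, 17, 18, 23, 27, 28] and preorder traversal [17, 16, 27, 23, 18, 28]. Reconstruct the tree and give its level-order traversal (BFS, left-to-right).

Inorder:  [16, 17, 18, 23, 27, 28]
Preorder: [17, 16, 27, 23, 18, 28]
Algorithm: preorder visits root first, so consume preorder in order;
for each root, split the current inorder slice at that value into
left-subtree inorder and right-subtree inorder, then recurse.
Recursive splits:
  root=17; inorder splits into left=[16], right=[18, 23, 27, 28]
  root=16; inorder splits into left=[], right=[]
  root=27; inorder splits into left=[18, 23], right=[28]
  root=23; inorder splits into left=[18], right=[]
  root=18; inorder splits into left=[], right=[]
  root=28; inorder splits into left=[], right=[]
Reconstructed level-order: [17, 16, 27, 23, 28, 18]


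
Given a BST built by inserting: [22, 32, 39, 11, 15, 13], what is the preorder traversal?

Tree insertion order: [22, 32, 39, 11, 15, 13]
Tree (level-order array): [22, 11, 32, None, 15, None, 39, 13]
Preorder traversal: [22, 11, 15, 13, 32, 39]


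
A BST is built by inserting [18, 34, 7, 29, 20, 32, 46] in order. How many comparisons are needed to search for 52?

Search path for 52: 18 -> 34 -> 46
Found: False
Comparisons: 3


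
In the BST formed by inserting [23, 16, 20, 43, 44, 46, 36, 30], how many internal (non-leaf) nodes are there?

Tree built from: [23, 16, 20, 43, 44, 46, 36, 30]
Tree (level-order array): [23, 16, 43, None, 20, 36, 44, None, None, 30, None, None, 46]
Rule: An internal node has at least one child.
Per-node child counts:
  node 23: 2 child(ren)
  node 16: 1 child(ren)
  node 20: 0 child(ren)
  node 43: 2 child(ren)
  node 36: 1 child(ren)
  node 30: 0 child(ren)
  node 44: 1 child(ren)
  node 46: 0 child(ren)
Matching nodes: [23, 16, 43, 36, 44]
Count of internal (non-leaf) nodes: 5


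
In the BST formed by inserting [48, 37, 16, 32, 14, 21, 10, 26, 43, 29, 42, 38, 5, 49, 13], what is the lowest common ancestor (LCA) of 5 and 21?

Tree insertion order: [48, 37, 16, 32, 14, 21, 10, 26, 43, 29, 42, 38, 5, 49, 13]
Tree (level-order array): [48, 37, 49, 16, 43, None, None, 14, 32, 42, None, 10, None, 21, None, 38, None, 5, 13, None, 26, None, None, None, None, None, None, None, 29]
In a BST, the LCA of p=5, q=21 is the first node v on the
root-to-leaf path with p <= v <= q (go left if both < v, right if both > v).
Walk from root:
  at 48: both 5 and 21 < 48, go left
  at 37: both 5 and 21 < 37, go left
  at 16: 5 <= 16 <= 21, this is the LCA
LCA = 16


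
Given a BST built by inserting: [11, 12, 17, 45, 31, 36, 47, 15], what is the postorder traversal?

Tree insertion order: [11, 12, 17, 45, 31, 36, 47, 15]
Tree (level-order array): [11, None, 12, None, 17, 15, 45, None, None, 31, 47, None, 36]
Postorder traversal: [15, 36, 31, 47, 45, 17, 12, 11]


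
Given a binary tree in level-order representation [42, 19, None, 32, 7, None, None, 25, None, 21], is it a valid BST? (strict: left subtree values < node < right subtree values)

Level-order array: [42, 19, None, 32, 7, None, None, 25, None, 21]
Validate using subtree bounds (lo, hi): at each node, require lo < value < hi,
then recurse left with hi=value and right with lo=value.
Preorder trace (stopping at first violation):
  at node 42 with bounds (-inf, +inf): OK
  at node 19 with bounds (-inf, 42): OK
  at node 32 with bounds (-inf, 19): VIOLATION
Node 32 violates its bound: not (-inf < 32 < 19).
Result: Not a valid BST


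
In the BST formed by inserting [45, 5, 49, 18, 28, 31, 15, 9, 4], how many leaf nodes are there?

Tree built from: [45, 5, 49, 18, 28, 31, 15, 9, 4]
Tree (level-order array): [45, 5, 49, 4, 18, None, None, None, None, 15, 28, 9, None, None, 31]
Rule: A leaf has 0 children.
Per-node child counts:
  node 45: 2 child(ren)
  node 5: 2 child(ren)
  node 4: 0 child(ren)
  node 18: 2 child(ren)
  node 15: 1 child(ren)
  node 9: 0 child(ren)
  node 28: 1 child(ren)
  node 31: 0 child(ren)
  node 49: 0 child(ren)
Matching nodes: [4, 9, 31, 49]
Count of leaf nodes: 4


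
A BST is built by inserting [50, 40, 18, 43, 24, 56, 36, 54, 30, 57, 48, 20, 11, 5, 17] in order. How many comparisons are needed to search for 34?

Search path for 34: 50 -> 40 -> 18 -> 24 -> 36 -> 30
Found: False
Comparisons: 6


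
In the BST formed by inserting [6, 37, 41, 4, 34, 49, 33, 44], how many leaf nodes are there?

Tree built from: [6, 37, 41, 4, 34, 49, 33, 44]
Tree (level-order array): [6, 4, 37, None, None, 34, 41, 33, None, None, 49, None, None, 44]
Rule: A leaf has 0 children.
Per-node child counts:
  node 6: 2 child(ren)
  node 4: 0 child(ren)
  node 37: 2 child(ren)
  node 34: 1 child(ren)
  node 33: 0 child(ren)
  node 41: 1 child(ren)
  node 49: 1 child(ren)
  node 44: 0 child(ren)
Matching nodes: [4, 33, 44]
Count of leaf nodes: 3


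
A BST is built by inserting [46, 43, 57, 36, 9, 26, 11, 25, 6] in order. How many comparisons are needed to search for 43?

Search path for 43: 46 -> 43
Found: True
Comparisons: 2


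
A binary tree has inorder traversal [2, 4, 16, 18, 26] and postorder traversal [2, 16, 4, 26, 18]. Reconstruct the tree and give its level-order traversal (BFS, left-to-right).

Inorder:   [2, 4, 16, 18, 26]
Postorder: [2, 16, 4, 26, 18]
Algorithm: postorder visits root last, so walk postorder right-to-left;
each value is the root of the current inorder slice — split it at that
value, recurse on the right subtree first, then the left.
Recursive splits:
  root=18; inorder splits into left=[2, 4, 16], right=[26]
  root=26; inorder splits into left=[], right=[]
  root=4; inorder splits into left=[2], right=[16]
  root=16; inorder splits into left=[], right=[]
  root=2; inorder splits into left=[], right=[]
Reconstructed level-order: [18, 4, 26, 2, 16]


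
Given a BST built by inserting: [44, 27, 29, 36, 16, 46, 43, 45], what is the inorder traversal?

Tree insertion order: [44, 27, 29, 36, 16, 46, 43, 45]
Tree (level-order array): [44, 27, 46, 16, 29, 45, None, None, None, None, 36, None, None, None, 43]
Inorder traversal: [16, 27, 29, 36, 43, 44, 45, 46]


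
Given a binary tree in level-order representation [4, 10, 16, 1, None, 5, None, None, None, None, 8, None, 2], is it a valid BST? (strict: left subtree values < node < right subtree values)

Level-order array: [4, 10, 16, 1, None, 5, None, None, None, None, 8, None, 2]
Validate using subtree bounds (lo, hi): at each node, require lo < value < hi,
then recurse left with hi=value and right with lo=value.
Preorder trace (stopping at first violation):
  at node 4 with bounds (-inf, +inf): OK
  at node 10 with bounds (-inf, 4): VIOLATION
Node 10 violates its bound: not (-inf < 10 < 4).
Result: Not a valid BST


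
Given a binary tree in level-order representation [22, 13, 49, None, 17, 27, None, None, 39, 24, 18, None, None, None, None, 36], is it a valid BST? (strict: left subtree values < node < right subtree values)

Level-order array: [22, 13, 49, None, 17, 27, None, None, 39, 24, 18, None, None, None, None, 36]
Validate using subtree bounds (lo, hi): at each node, require lo < value < hi,
then recurse left with hi=value and right with lo=value.
Preorder trace (stopping at first violation):
  at node 22 with bounds (-inf, +inf): OK
  at node 13 with bounds (-inf, 22): OK
  at node 17 with bounds (13, 22): OK
  at node 39 with bounds (17, 22): VIOLATION
Node 39 violates its bound: not (17 < 39 < 22).
Result: Not a valid BST


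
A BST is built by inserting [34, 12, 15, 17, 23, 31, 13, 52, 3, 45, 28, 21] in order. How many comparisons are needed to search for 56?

Search path for 56: 34 -> 52
Found: False
Comparisons: 2


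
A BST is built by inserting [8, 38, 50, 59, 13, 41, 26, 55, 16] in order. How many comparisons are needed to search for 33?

Search path for 33: 8 -> 38 -> 13 -> 26
Found: False
Comparisons: 4


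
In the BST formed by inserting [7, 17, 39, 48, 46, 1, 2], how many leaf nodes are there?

Tree built from: [7, 17, 39, 48, 46, 1, 2]
Tree (level-order array): [7, 1, 17, None, 2, None, 39, None, None, None, 48, 46]
Rule: A leaf has 0 children.
Per-node child counts:
  node 7: 2 child(ren)
  node 1: 1 child(ren)
  node 2: 0 child(ren)
  node 17: 1 child(ren)
  node 39: 1 child(ren)
  node 48: 1 child(ren)
  node 46: 0 child(ren)
Matching nodes: [2, 46]
Count of leaf nodes: 2


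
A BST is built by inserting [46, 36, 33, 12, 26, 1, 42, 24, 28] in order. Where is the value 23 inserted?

Starting tree (level order): [46, 36, None, 33, 42, 12, None, None, None, 1, 26, None, None, 24, 28]
Insertion path: 46 -> 36 -> 33 -> 12 -> 26 -> 24
Result: insert 23 as left child of 24
Final tree (level order): [46, 36, None, 33, 42, 12, None, None, None, 1, 26, None, None, 24, 28, 23]


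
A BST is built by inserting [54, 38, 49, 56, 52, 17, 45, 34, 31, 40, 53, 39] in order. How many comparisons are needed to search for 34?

Search path for 34: 54 -> 38 -> 17 -> 34
Found: True
Comparisons: 4


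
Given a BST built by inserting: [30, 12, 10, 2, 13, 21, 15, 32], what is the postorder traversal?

Tree insertion order: [30, 12, 10, 2, 13, 21, 15, 32]
Tree (level-order array): [30, 12, 32, 10, 13, None, None, 2, None, None, 21, None, None, 15]
Postorder traversal: [2, 10, 15, 21, 13, 12, 32, 30]


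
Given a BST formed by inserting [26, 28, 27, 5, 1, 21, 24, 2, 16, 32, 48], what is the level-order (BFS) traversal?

Tree insertion order: [26, 28, 27, 5, 1, 21, 24, 2, 16, 32, 48]
Tree (level-order array): [26, 5, 28, 1, 21, 27, 32, None, 2, 16, 24, None, None, None, 48]
BFS from the root, enqueuing left then right child of each popped node:
  queue [26] -> pop 26, enqueue [5, 28], visited so far: [26]
  queue [5, 28] -> pop 5, enqueue [1, 21], visited so far: [26, 5]
  queue [28, 1, 21] -> pop 28, enqueue [27, 32], visited so far: [26, 5, 28]
  queue [1, 21, 27, 32] -> pop 1, enqueue [2], visited so far: [26, 5, 28, 1]
  queue [21, 27, 32, 2] -> pop 21, enqueue [16, 24], visited so far: [26, 5, 28, 1, 21]
  queue [27, 32, 2, 16, 24] -> pop 27, enqueue [none], visited so far: [26, 5, 28, 1, 21, 27]
  queue [32, 2, 16, 24] -> pop 32, enqueue [48], visited so far: [26, 5, 28, 1, 21, 27, 32]
  queue [2, 16, 24, 48] -> pop 2, enqueue [none], visited so far: [26, 5, 28, 1, 21, 27, 32, 2]
  queue [16, 24, 48] -> pop 16, enqueue [none], visited so far: [26, 5, 28, 1, 21, 27, 32, 2, 16]
  queue [24, 48] -> pop 24, enqueue [none], visited so far: [26, 5, 28, 1, 21, 27, 32, 2, 16, 24]
  queue [48] -> pop 48, enqueue [none], visited so far: [26, 5, 28, 1, 21, 27, 32, 2, 16, 24, 48]
Result: [26, 5, 28, 1, 21, 27, 32, 2, 16, 24, 48]


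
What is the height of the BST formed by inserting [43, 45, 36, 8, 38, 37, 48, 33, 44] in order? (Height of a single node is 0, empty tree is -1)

Insertion order: [43, 45, 36, 8, 38, 37, 48, 33, 44]
Tree (level-order array): [43, 36, 45, 8, 38, 44, 48, None, 33, 37]
Compute height bottom-up (empty subtree = -1):
  height(33) = 1 + max(-1, -1) = 0
  height(8) = 1 + max(-1, 0) = 1
  height(37) = 1 + max(-1, -1) = 0
  height(38) = 1 + max(0, -1) = 1
  height(36) = 1 + max(1, 1) = 2
  height(44) = 1 + max(-1, -1) = 0
  height(48) = 1 + max(-1, -1) = 0
  height(45) = 1 + max(0, 0) = 1
  height(43) = 1 + max(2, 1) = 3
Height = 3


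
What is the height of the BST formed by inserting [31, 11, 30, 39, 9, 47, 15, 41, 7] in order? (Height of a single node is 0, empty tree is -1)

Insertion order: [31, 11, 30, 39, 9, 47, 15, 41, 7]
Tree (level-order array): [31, 11, 39, 9, 30, None, 47, 7, None, 15, None, 41]
Compute height bottom-up (empty subtree = -1):
  height(7) = 1 + max(-1, -1) = 0
  height(9) = 1 + max(0, -1) = 1
  height(15) = 1 + max(-1, -1) = 0
  height(30) = 1 + max(0, -1) = 1
  height(11) = 1 + max(1, 1) = 2
  height(41) = 1 + max(-1, -1) = 0
  height(47) = 1 + max(0, -1) = 1
  height(39) = 1 + max(-1, 1) = 2
  height(31) = 1 + max(2, 2) = 3
Height = 3


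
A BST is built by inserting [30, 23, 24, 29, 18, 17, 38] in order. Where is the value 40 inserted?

Starting tree (level order): [30, 23, 38, 18, 24, None, None, 17, None, None, 29]
Insertion path: 30 -> 38
Result: insert 40 as right child of 38
Final tree (level order): [30, 23, 38, 18, 24, None, 40, 17, None, None, 29]


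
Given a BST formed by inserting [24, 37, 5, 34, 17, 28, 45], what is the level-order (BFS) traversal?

Tree insertion order: [24, 37, 5, 34, 17, 28, 45]
Tree (level-order array): [24, 5, 37, None, 17, 34, 45, None, None, 28]
BFS from the root, enqueuing left then right child of each popped node:
  queue [24] -> pop 24, enqueue [5, 37], visited so far: [24]
  queue [5, 37] -> pop 5, enqueue [17], visited so far: [24, 5]
  queue [37, 17] -> pop 37, enqueue [34, 45], visited so far: [24, 5, 37]
  queue [17, 34, 45] -> pop 17, enqueue [none], visited so far: [24, 5, 37, 17]
  queue [34, 45] -> pop 34, enqueue [28], visited so far: [24, 5, 37, 17, 34]
  queue [45, 28] -> pop 45, enqueue [none], visited so far: [24, 5, 37, 17, 34, 45]
  queue [28] -> pop 28, enqueue [none], visited so far: [24, 5, 37, 17, 34, 45, 28]
Result: [24, 5, 37, 17, 34, 45, 28]


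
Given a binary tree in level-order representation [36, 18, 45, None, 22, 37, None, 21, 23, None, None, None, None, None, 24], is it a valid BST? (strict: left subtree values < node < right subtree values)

Level-order array: [36, 18, 45, None, 22, 37, None, 21, 23, None, None, None, None, None, 24]
Validate using subtree bounds (lo, hi): at each node, require lo < value < hi,
then recurse left with hi=value and right with lo=value.
Preorder trace (stopping at first violation):
  at node 36 with bounds (-inf, +inf): OK
  at node 18 with bounds (-inf, 36): OK
  at node 22 with bounds (18, 36): OK
  at node 21 with bounds (18, 22): OK
  at node 23 with bounds (22, 36): OK
  at node 24 with bounds (23, 36): OK
  at node 45 with bounds (36, +inf): OK
  at node 37 with bounds (36, 45): OK
No violation found at any node.
Result: Valid BST


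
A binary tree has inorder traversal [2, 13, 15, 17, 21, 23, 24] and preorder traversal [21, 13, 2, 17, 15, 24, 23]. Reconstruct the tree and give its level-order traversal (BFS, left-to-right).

Inorder:  [2, 13, 15, 17, 21, 23, 24]
Preorder: [21, 13, 2, 17, 15, 24, 23]
Algorithm: preorder visits root first, so consume preorder in order;
for each root, split the current inorder slice at that value into
left-subtree inorder and right-subtree inorder, then recurse.
Recursive splits:
  root=21; inorder splits into left=[2, 13, 15, 17], right=[23, 24]
  root=13; inorder splits into left=[2], right=[15, 17]
  root=2; inorder splits into left=[], right=[]
  root=17; inorder splits into left=[15], right=[]
  root=15; inorder splits into left=[], right=[]
  root=24; inorder splits into left=[23], right=[]
  root=23; inorder splits into left=[], right=[]
Reconstructed level-order: [21, 13, 24, 2, 17, 23, 15]


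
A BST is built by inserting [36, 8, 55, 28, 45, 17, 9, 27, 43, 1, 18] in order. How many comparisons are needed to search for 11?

Search path for 11: 36 -> 8 -> 28 -> 17 -> 9
Found: False
Comparisons: 5


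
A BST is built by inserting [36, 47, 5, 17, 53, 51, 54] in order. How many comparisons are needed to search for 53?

Search path for 53: 36 -> 47 -> 53
Found: True
Comparisons: 3


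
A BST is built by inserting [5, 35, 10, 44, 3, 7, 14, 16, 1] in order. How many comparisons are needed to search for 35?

Search path for 35: 5 -> 35
Found: True
Comparisons: 2


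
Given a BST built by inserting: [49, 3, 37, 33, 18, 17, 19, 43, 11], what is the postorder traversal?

Tree insertion order: [49, 3, 37, 33, 18, 17, 19, 43, 11]
Tree (level-order array): [49, 3, None, None, 37, 33, 43, 18, None, None, None, 17, 19, 11]
Postorder traversal: [11, 17, 19, 18, 33, 43, 37, 3, 49]


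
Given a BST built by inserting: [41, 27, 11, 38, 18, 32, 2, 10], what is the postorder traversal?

Tree insertion order: [41, 27, 11, 38, 18, 32, 2, 10]
Tree (level-order array): [41, 27, None, 11, 38, 2, 18, 32, None, None, 10]
Postorder traversal: [10, 2, 18, 11, 32, 38, 27, 41]


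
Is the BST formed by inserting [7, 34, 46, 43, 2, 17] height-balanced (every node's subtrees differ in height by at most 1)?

Tree (level-order array): [7, 2, 34, None, None, 17, 46, None, None, 43]
Definition: a tree is height-balanced if, at every node, |h(left) - h(right)| <= 1 (empty subtree has height -1).
Bottom-up per-node check:
  node 2: h_left=-1, h_right=-1, diff=0 [OK], height=0
  node 17: h_left=-1, h_right=-1, diff=0 [OK], height=0
  node 43: h_left=-1, h_right=-1, diff=0 [OK], height=0
  node 46: h_left=0, h_right=-1, diff=1 [OK], height=1
  node 34: h_left=0, h_right=1, diff=1 [OK], height=2
  node 7: h_left=0, h_right=2, diff=2 [FAIL (|0-2|=2 > 1)], height=3
Node 7 violates the condition: |0 - 2| = 2 > 1.
Result: Not balanced


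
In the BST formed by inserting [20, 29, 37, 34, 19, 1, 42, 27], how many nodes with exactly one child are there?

Tree built from: [20, 29, 37, 34, 19, 1, 42, 27]
Tree (level-order array): [20, 19, 29, 1, None, 27, 37, None, None, None, None, 34, 42]
Rule: These are nodes with exactly 1 non-null child.
Per-node child counts:
  node 20: 2 child(ren)
  node 19: 1 child(ren)
  node 1: 0 child(ren)
  node 29: 2 child(ren)
  node 27: 0 child(ren)
  node 37: 2 child(ren)
  node 34: 0 child(ren)
  node 42: 0 child(ren)
Matching nodes: [19]
Count of nodes with exactly one child: 1


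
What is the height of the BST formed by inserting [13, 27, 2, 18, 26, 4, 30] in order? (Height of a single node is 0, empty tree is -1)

Insertion order: [13, 27, 2, 18, 26, 4, 30]
Tree (level-order array): [13, 2, 27, None, 4, 18, 30, None, None, None, 26]
Compute height bottom-up (empty subtree = -1):
  height(4) = 1 + max(-1, -1) = 0
  height(2) = 1 + max(-1, 0) = 1
  height(26) = 1 + max(-1, -1) = 0
  height(18) = 1 + max(-1, 0) = 1
  height(30) = 1 + max(-1, -1) = 0
  height(27) = 1 + max(1, 0) = 2
  height(13) = 1 + max(1, 2) = 3
Height = 3


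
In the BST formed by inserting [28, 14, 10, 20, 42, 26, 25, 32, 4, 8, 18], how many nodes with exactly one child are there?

Tree built from: [28, 14, 10, 20, 42, 26, 25, 32, 4, 8, 18]
Tree (level-order array): [28, 14, 42, 10, 20, 32, None, 4, None, 18, 26, None, None, None, 8, None, None, 25]
Rule: These are nodes with exactly 1 non-null child.
Per-node child counts:
  node 28: 2 child(ren)
  node 14: 2 child(ren)
  node 10: 1 child(ren)
  node 4: 1 child(ren)
  node 8: 0 child(ren)
  node 20: 2 child(ren)
  node 18: 0 child(ren)
  node 26: 1 child(ren)
  node 25: 0 child(ren)
  node 42: 1 child(ren)
  node 32: 0 child(ren)
Matching nodes: [10, 4, 26, 42]
Count of nodes with exactly one child: 4


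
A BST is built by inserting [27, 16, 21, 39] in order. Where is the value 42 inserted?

Starting tree (level order): [27, 16, 39, None, 21]
Insertion path: 27 -> 39
Result: insert 42 as right child of 39
Final tree (level order): [27, 16, 39, None, 21, None, 42]


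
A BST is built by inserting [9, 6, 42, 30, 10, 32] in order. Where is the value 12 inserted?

Starting tree (level order): [9, 6, 42, None, None, 30, None, 10, 32]
Insertion path: 9 -> 42 -> 30 -> 10
Result: insert 12 as right child of 10
Final tree (level order): [9, 6, 42, None, None, 30, None, 10, 32, None, 12]


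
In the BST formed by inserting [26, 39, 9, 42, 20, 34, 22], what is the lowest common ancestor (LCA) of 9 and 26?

Tree insertion order: [26, 39, 9, 42, 20, 34, 22]
Tree (level-order array): [26, 9, 39, None, 20, 34, 42, None, 22]
In a BST, the LCA of p=9, q=26 is the first node v on the
root-to-leaf path with p <= v <= q (go left if both < v, right if both > v).
Walk from root:
  at 26: 9 <= 26 <= 26, this is the LCA
LCA = 26


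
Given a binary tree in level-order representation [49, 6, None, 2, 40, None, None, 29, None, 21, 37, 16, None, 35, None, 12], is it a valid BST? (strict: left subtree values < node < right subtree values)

Level-order array: [49, 6, None, 2, 40, None, None, 29, None, 21, 37, 16, None, 35, None, 12]
Validate using subtree bounds (lo, hi): at each node, require lo < value < hi,
then recurse left with hi=value and right with lo=value.
Preorder trace (stopping at first violation):
  at node 49 with bounds (-inf, +inf): OK
  at node 6 with bounds (-inf, 49): OK
  at node 2 with bounds (-inf, 6): OK
  at node 40 with bounds (6, 49): OK
  at node 29 with bounds (6, 40): OK
  at node 21 with bounds (6, 29): OK
  at node 16 with bounds (6, 21): OK
  at node 12 with bounds (6, 16): OK
  at node 37 with bounds (29, 40): OK
  at node 35 with bounds (29, 37): OK
No violation found at any node.
Result: Valid BST


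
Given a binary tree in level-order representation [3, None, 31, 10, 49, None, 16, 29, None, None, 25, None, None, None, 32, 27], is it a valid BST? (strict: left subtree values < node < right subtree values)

Level-order array: [3, None, 31, 10, 49, None, 16, 29, None, None, 25, None, None, None, 32, 27]
Validate using subtree bounds (lo, hi): at each node, require lo < value < hi,
then recurse left with hi=value and right with lo=value.
Preorder trace (stopping at first violation):
  at node 3 with bounds (-inf, +inf): OK
  at node 31 with bounds (3, +inf): OK
  at node 10 with bounds (3, 31): OK
  at node 16 with bounds (10, 31): OK
  at node 25 with bounds (16, 31): OK
  at node 32 with bounds (25, 31): VIOLATION
Node 32 violates its bound: not (25 < 32 < 31).
Result: Not a valid BST


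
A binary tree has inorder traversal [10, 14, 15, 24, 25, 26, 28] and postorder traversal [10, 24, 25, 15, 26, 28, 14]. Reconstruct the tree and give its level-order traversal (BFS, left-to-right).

Inorder:   [10, 14, 15, 24, 25, 26, 28]
Postorder: [10, 24, 25, 15, 26, 28, 14]
Algorithm: postorder visits root last, so walk postorder right-to-left;
each value is the root of the current inorder slice — split it at that
value, recurse on the right subtree first, then the left.
Recursive splits:
  root=14; inorder splits into left=[10], right=[15, 24, 25, 26, 28]
  root=28; inorder splits into left=[15, 24, 25, 26], right=[]
  root=26; inorder splits into left=[15, 24, 25], right=[]
  root=15; inorder splits into left=[], right=[24, 25]
  root=25; inorder splits into left=[24], right=[]
  root=24; inorder splits into left=[], right=[]
  root=10; inorder splits into left=[], right=[]
Reconstructed level-order: [14, 10, 28, 26, 15, 25, 24]


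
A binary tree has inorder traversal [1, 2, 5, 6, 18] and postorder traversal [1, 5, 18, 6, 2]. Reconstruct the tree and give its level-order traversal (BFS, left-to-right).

Inorder:   [1, 2, 5, 6, 18]
Postorder: [1, 5, 18, 6, 2]
Algorithm: postorder visits root last, so walk postorder right-to-left;
each value is the root of the current inorder slice — split it at that
value, recurse on the right subtree first, then the left.
Recursive splits:
  root=2; inorder splits into left=[1], right=[5, 6, 18]
  root=6; inorder splits into left=[5], right=[18]
  root=18; inorder splits into left=[], right=[]
  root=5; inorder splits into left=[], right=[]
  root=1; inorder splits into left=[], right=[]
Reconstructed level-order: [2, 1, 6, 5, 18]


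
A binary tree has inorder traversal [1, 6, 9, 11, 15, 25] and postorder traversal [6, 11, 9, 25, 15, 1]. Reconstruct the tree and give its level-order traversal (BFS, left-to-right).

Inorder:   [1, 6, 9, 11, 15, 25]
Postorder: [6, 11, 9, 25, 15, 1]
Algorithm: postorder visits root last, so walk postorder right-to-left;
each value is the root of the current inorder slice — split it at that
value, recurse on the right subtree first, then the left.
Recursive splits:
  root=1; inorder splits into left=[], right=[6, 9, 11, 15, 25]
  root=15; inorder splits into left=[6, 9, 11], right=[25]
  root=25; inorder splits into left=[], right=[]
  root=9; inorder splits into left=[6], right=[11]
  root=11; inorder splits into left=[], right=[]
  root=6; inorder splits into left=[], right=[]
Reconstructed level-order: [1, 15, 9, 25, 6, 11]


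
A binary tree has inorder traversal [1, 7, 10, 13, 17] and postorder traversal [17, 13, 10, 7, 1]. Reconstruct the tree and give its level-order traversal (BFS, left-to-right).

Inorder:   [1, 7, 10, 13, 17]
Postorder: [17, 13, 10, 7, 1]
Algorithm: postorder visits root last, so walk postorder right-to-left;
each value is the root of the current inorder slice — split it at that
value, recurse on the right subtree first, then the left.
Recursive splits:
  root=1; inorder splits into left=[], right=[7, 10, 13, 17]
  root=7; inorder splits into left=[], right=[10, 13, 17]
  root=10; inorder splits into left=[], right=[13, 17]
  root=13; inorder splits into left=[], right=[17]
  root=17; inorder splits into left=[], right=[]
Reconstructed level-order: [1, 7, 10, 13, 17]


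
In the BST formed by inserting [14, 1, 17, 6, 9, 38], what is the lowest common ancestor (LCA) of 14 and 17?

Tree insertion order: [14, 1, 17, 6, 9, 38]
Tree (level-order array): [14, 1, 17, None, 6, None, 38, None, 9]
In a BST, the LCA of p=14, q=17 is the first node v on the
root-to-leaf path with p <= v <= q (go left if both < v, right if both > v).
Walk from root:
  at 14: 14 <= 14 <= 17, this is the LCA
LCA = 14


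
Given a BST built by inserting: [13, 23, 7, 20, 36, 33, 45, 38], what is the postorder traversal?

Tree insertion order: [13, 23, 7, 20, 36, 33, 45, 38]
Tree (level-order array): [13, 7, 23, None, None, 20, 36, None, None, 33, 45, None, None, 38]
Postorder traversal: [7, 20, 33, 38, 45, 36, 23, 13]


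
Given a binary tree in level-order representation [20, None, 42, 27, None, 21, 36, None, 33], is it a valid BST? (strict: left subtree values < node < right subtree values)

Level-order array: [20, None, 42, 27, None, 21, 36, None, 33]
Validate using subtree bounds (lo, hi): at each node, require lo < value < hi,
then recurse left with hi=value and right with lo=value.
Preorder trace (stopping at first violation):
  at node 20 with bounds (-inf, +inf): OK
  at node 42 with bounds (20, +inf): OK
  at node 27 with bounds (20, 42): OK
  at node 21 with bounds (20, 27): OK
  at node 33 with bounds (21, 27): VIOLATION
Node 33 violates its bound: not (21 < 33 < 27).
Result: Not a valid BST


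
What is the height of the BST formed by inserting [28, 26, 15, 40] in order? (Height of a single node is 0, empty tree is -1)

Insertion order: [28, 26, 15, 40]
Tree (level-order array): [28, 26, 40, 15]
Compute height bottom-up (empty subtree = -1):
  height(15) = 1 + max(-1, -1) = 0
  height(26) = 1 + max(0, -1) = 1
  height(40) = 1 + max(-1, -1) = 0
  height(28) = 1 + max(1, 0) = 2
Height = 2


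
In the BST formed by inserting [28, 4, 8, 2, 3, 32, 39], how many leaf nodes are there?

Tree built from: [28, 4, 8, 2, 3, 32, 39]
Tree (level-order array): [28, 4, 32, 2, 8, None, 39, None, 3]
Rule: A leaf has 0 children.
Per-node child counts:
  node 28: 2 child(ren)
  node 4: 2 child(ren)
  node 2: 1 child(ren)
  node 3: 0 child(ren)
  node 8: 0 child(ren)
  node 32: 1 child(ren)
  node 39: 0 child(ren)
Matching nodes: [3, 8, 39]
Count of leaf nodes: 3


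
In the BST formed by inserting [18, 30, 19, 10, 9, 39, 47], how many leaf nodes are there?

Tree built from: [18, 30, 19, 10, 9, 39, 47]
Tree (level-order array): [18, 10, 30, 9, None, 19, 39, None, None, None, None, None, 47]
Rule: A leaf has 0 children.
Per-node child counts:
  node 18: 2 child(ren)
  node 10: 1 child(ren)
  node 9: 0 child(ren)
  node 30: 2 child(ren)
  node 19: 0 child(ren)
  node 39: 1 child(ren)
  node 47: 0 child(ren)
Matching nodes: [9, 19, 47]
Count of leaf nodes: 3


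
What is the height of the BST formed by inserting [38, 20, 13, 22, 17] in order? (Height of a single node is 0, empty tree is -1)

Insertion order: [38, 20, 13, 22, 17]
Tree (level-order array): [38, 20, None, 13, 22, None, 17]
Compute height bottom-up (empty subtree = -1):
  height(17) = 1 + max(-1, -1) = 0
  height(13) = 1 + max(-1, 0) = 1
  height(22) = 1 + max(-1, -1) = 0
  height(20) = 1 + max(1, 0) = 2
  height(38) = 1 + max(2, -1) = 3
Height = 3


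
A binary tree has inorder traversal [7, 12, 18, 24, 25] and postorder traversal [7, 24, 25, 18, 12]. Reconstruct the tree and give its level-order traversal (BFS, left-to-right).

Inorder:   [7, 12, 18, 24, 25]
Postorder: [7, 24, 25, 18, 12]
Algorithm: postorder visits root last, so walk postorder right-to-left;
each value is the root of the current inorder slice — split it at that
value, recurse on the right subtree first, then the left.
Recursive splits:
  root=12; inorder splits into left=[7], right=[18, 24, 25]
  root=18; inorder splits into left=[], right=[24, 25]
  root=25; inorder splits into left=[24], right=[]
  root=24; inorder splits into left=[], right=[]
  root=7; inorder splits into left=[], right=[]
Reconstructed level-order: [12, 7, 18, 25, 24]


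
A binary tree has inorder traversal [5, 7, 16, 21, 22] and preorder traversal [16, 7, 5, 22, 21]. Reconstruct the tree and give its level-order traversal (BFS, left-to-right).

Inorder:  [5, 7, 16, 21, 22]
Preorder: [16, 7, 5, 22, 21]
Algorithm: preorder visits root first, so consume preorder in order;
for each root, split the current inorder slice at that value into
left-subtree inorder and right-subtree inorder, then recurse.
Recursive splits:
  root=16; inorder splits into left=[5, 7], right=[21, 22]
  root=7; inorder splits into left=[5], right=[]
  root=5; inorder splits into left=[], right=[]
  root=22; inorder splits into left=[21], right=[]
  root=21; inorder splits into left=[], right=[]
Reconstructed level-order: [16, 7, 22, 5, 21]


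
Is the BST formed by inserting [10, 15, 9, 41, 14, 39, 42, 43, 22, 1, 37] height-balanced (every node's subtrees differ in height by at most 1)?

Tree (level-order array): [10, 9, 15, 1, None, 14, 41, None, None, None, None, 39, 42, 22, None, None, 43, None, 37]
Definition: a tree is height-balanced if, at every node, |h(left) - h(right)| <= 1 (empty subtree has height -1).
Bottom-up per-node check:
  node 1: h_left=-1, h_right=-1, diff=0 [OK], height=0
  node 9: h_left=0, h_right=-1, diff=1 [OK], height=1
  node 14: h_left=-1, h_right=-1, diff=0 [OK], height=0
  node 37: h_left=-1, h_right=-1, diff=0 [OK], height=0
  node 22: h_left=-1, h_right=0, diff=1 [OK], height=1
  node 39: h_left=1, h_right=-1, diff=2 [FAIL (|1--1|=2 > 1)], height=2
  node 43: h_left=-1, h_right=-1, diff=0 [OK], height=0
  node 42: h_left=-1, h_right=0, diff=1 [OK], height=1
  node 41: h_left=2, h_right=1, diff=1 [OK], height=3
  node 15: h_left=0, h_right=3, diff=3 [FAIL (|0-3|=3 > 1)], height=4
  node 10: h_left=1, h_right=4, diff=3 [FAIL (|1-4|=3 > 1)], height=5
Node 39 violates the condition: |1 - -1| = 2 > 1.
Result: Not balanced


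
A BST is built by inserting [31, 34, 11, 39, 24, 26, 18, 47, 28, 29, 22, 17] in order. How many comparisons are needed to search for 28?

Search path for 28: 31 -> 11 -> 24 -> 26 -> 28
Found: True
Comparisons: 5


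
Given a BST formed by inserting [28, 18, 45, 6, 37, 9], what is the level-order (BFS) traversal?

Tree insertion order: [28, 18, 45, 6, 37, 9]
Tree (level-order array): [28, 18, 45, 6, None, 37, None, None, 9]
BFS from the root, enqueuing left then right child of each popped node:
  queue [28] -> pop 28, enqueue [18, 45], visited so far: [28]
  queue [18, 45] -> pop 18, enqueue [6], visited so far: [28, 18]
  queue [45, 6] -> pop 45, enqueue [37], visited so far: [28, 18, 45]
  queue [6, 37] -> pop 6, enqueue [9], visited so far: [28, 18, 45, 6]
  queue [37, 9] -> pop 37, enqueue [none], visited so far: [28, 18, 45, 6, 37]
  queue [9] -> pop 9, enqueue [none], visited so far: [28, 18, 45, 6, 37, 9]
Result: [28, 18, 45, 6, 37, 9]


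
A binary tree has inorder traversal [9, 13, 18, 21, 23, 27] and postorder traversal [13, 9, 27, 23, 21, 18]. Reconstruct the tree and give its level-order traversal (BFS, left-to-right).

Inorder:   [9, 13, 18, 21, 23, 27]
Postorder: [13, 9, 27, 23, 21, 18]
Algorithm: postorder visits root last, so walk postorder right-to-left;
each value is the root of the current inorder slice — split it at that
value, recurse on the right subtree first, then the left.
Recursive splits:
  root=18; inorder splits into left=[9, 13], right=[21, 23, 27]
  root=21; inorder splits into left=[], right=[23, 27]
  root=23; inorder splits into left=[], right=[27]
  root=27; inorder splits into left=[], right=[]
  root=9; inorder splits into left=[], right=[13]
  root=13; inorder splits into left=[], right=[]
Reconstructed level-order: [18, 9, 21, 13, 23, 27]


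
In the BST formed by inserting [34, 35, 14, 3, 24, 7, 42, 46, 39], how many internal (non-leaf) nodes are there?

Tree built from: [34, 35, 14, 3, 24, 7, 42, 46, 39]
Tree (level-order array): [34, 14, 35, 3, 24, None, 42, None, 7, None, None, 39, 46]
Rule: An internal node has at least one child.
Per-node child counts:
  node 34: 2 child(ren)
  node 14: 2 child(ren)
  node 3: 1 child(ren)
  node 7: 0 child(ren)
  node 24: 0 child(ren)
  node 35: 1 child(ren)
  node 42: 2 child(ren)
  node 39: 0 child(ren)
  node 46: 0 child(ren)
Matching nodes: [34, 14, 3, 35, 42]
Count of internal (non-leaf) nodes: 5


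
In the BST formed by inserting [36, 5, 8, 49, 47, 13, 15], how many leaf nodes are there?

Tree built from: [36, 5, 8, 49, 47, 13, 15]
Tree (level-order array): [36, 5, 49, None, 8, 47, None, None, 13, None, None, None, 15]
Rule: A leaf has 0 children.
Per-node child counts:
  node 36: 2 child(ren)
  node 5: 1 child(ren)
  node 8: 1 child(ren)
  node 13: 1 child(ren)
  node 15: 0 child(ren)
  node 49: 1 child(ren)
  node 47: 0 child(ren)
Matching nodes: [15, 47]
Count of leaf nodes: 2


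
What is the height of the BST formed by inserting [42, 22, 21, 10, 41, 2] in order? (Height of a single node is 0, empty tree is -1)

Insertion order: [42, 22, 21, 10, 41, 2]
Tree (level-order array): [42, 22, None, 21, 41, 10, None, None, None, 2]
Compute height bottom-up (empty subtree = -1):
  height(2) = 1 + max(-1, -1) = 0
  height(10) = 1 + max(0, -1) = 1
  height(21) = 1 + max(1, -1) = 2
  height(41) = 1 + max(-1, -1) = 0
  height(22) = 1 + max(2, 0) = 3
  height(42) = 1 + max(3, -1) = 4
Height = 4
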